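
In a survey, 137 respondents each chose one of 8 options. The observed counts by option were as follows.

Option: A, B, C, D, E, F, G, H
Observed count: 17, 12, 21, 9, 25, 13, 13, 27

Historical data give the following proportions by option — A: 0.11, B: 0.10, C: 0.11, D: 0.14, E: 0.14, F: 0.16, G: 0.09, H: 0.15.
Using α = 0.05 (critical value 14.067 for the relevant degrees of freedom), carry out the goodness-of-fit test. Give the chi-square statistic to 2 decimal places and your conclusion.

Expected counts E_i = n·p_i: 137×0.11 = 15.07, 137×0.10 = 13.7, 137×0.11 = 15.07, 137×0.14 = 19.18, 137×0.14 = 19.18, 137×0.16 = 21.92, 137×0.09 = 12.33, 137×0.15 = 20.55.
χ² = (17−15.07)²/15.07 + (12−13.7)²/13.7 + (21−15.07)²/15.07 + (9−19.18)²/19.18 + (25−19.18)²/19.18 + (13−21.92)²/21.92 + (13−12.33)²/12.33 + (27−20.55)²/20.55
   = 0.247 + 0.211 + 2.333 + 5.403 + 1.766 + 3.630 + 0.036 + 2.024
Sum = 15.65
df = 7. Since 15.65 > 14.067, we reject H₀.

15.65; reject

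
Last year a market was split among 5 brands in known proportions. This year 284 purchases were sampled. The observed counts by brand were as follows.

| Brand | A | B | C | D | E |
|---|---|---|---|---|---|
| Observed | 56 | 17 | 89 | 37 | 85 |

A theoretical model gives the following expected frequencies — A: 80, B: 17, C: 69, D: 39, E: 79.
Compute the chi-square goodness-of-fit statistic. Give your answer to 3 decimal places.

cat         O        E   (O−E)²/E
A          56       80     7.2000
B          17       17     0.0000
C          89       69     5.7971
D          37       39     0.1026
E          85       79     0.4557
Sum = 13.555

13.555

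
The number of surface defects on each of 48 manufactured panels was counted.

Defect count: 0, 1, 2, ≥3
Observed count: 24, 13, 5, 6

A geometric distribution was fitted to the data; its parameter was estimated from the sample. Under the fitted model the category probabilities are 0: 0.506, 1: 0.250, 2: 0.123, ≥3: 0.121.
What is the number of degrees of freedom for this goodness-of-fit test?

There are k = 4 categories and 1 parameter estimated from the data, so df = 4 − 1 − 1 = 2.

2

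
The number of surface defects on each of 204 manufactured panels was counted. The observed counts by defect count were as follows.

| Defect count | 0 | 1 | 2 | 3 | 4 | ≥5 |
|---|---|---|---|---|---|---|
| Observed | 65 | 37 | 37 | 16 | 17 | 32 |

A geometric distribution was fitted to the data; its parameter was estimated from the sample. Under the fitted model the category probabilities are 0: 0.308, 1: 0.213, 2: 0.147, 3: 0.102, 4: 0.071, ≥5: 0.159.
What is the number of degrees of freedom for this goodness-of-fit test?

There are k = 6 categories and 1 parameter estimated from the data, so df = 6 − 1 − 1 = 4.

4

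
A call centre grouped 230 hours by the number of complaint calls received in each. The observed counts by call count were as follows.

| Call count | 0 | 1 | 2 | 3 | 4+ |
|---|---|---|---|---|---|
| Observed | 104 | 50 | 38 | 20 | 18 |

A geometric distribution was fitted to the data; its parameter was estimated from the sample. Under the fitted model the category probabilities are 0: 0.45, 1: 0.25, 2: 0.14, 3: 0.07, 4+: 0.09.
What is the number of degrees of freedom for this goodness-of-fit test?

3

There are k = 5 categories and 1 parameter estimated from the data, so df = 5 − 1 − 1 = 3.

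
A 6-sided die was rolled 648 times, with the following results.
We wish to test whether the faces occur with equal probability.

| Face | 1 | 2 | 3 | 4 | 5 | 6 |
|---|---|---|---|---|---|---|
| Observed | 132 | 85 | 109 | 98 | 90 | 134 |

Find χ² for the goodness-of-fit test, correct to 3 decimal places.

Under H₀ each category has probability 1/6, so each expected count is 648/6 = 108.
χ² = (132−108)²/108 + (85−108)²/108 + (109−108)²/108 + (98−108)²/108 + (90−108)²/108 + (134−108)²/108
   = 5.3333 + 4.8981 + 0.0093 + 0.9259 + 3.0000 + 6.2593
Sum = 20.426

20.426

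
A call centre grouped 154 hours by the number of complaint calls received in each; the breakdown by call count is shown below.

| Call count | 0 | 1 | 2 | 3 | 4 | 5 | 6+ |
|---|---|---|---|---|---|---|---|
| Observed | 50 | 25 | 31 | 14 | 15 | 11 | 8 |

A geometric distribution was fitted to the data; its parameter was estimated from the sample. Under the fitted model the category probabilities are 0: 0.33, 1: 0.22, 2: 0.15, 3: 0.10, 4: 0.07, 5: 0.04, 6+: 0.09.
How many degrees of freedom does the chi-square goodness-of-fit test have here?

There are k = 7 categories and 1 parameter estimated from the data, so df = 7 − 1 − 1 = 5.

5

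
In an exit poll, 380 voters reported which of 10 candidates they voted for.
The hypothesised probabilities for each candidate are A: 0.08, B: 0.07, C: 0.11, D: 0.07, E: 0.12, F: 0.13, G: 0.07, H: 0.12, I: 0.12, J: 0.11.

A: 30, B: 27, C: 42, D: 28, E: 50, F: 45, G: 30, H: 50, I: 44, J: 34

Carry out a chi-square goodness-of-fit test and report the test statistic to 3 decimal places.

3.273

Expected counts E_i = n·p_i: 380×0.08 = 30.4, 380×0.07 = 26.6, 380×0.11 = 41.8, 380×0.07 = 26.6, 380×0.12 = 45.6, 380×0.13 = 49.4, 380×0.07 = 26.6, 380×0.12 = 45.6, 380×0.12 = 45.6, 380×0.11 = 41.8.
cat         O        E   (O−E)²/E
A          30     30.4     0.0053
B          27     26.6     0.0060
C          42     41.8     0.0010
D          28     26.6     0.0737
E          50     45.6     0.4246
F          45     49.4     0.3919
G          30     26.6     0.4346
H          50     45.6     0.4246
I          44     45.6     0.0561
J          34     41.8     1.4555
Sum = 3.273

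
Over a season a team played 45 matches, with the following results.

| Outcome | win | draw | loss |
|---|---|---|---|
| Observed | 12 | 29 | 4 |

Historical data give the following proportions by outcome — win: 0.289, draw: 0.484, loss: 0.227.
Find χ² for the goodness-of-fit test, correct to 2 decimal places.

Expected counts E_i = n·p_i: 45×0.289 = 13.005, 45×0.484 = 21.78, 45×0.227 = 10.215.
cat         O        E   (O−E)²/E
win        12   13.005      0.078
draw       29    21.78      2.393
loss        4   10.215      3.781
Sum = 6.25

6.25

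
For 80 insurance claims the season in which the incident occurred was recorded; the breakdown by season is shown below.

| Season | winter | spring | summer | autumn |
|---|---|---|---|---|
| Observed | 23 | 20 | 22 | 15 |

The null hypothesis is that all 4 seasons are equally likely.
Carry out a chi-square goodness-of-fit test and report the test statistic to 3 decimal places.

Expected count for each of the 4 categories: 80/4 = 20.
cat         O        E   (O−E)²/E
winter     23       20     0.4500
spring     20       20     0.0000
summer     22       20     0.2000
autumn     15       20     1.2500
Sum = 1.900

1.900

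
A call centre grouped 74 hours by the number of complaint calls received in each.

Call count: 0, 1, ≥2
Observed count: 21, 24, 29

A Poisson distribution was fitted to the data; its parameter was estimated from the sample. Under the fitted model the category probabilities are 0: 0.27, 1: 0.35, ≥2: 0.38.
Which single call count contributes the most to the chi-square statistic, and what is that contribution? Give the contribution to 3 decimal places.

1, 0.139

Expected counts E_i = n·p_i: 74×0.27 = 19.98, 74×0.35 = 25.9, 74×0.38 = 28.12.
0: (21 − 19.98)²/19.98 = 1.0404/19.98 = 0.0521
1: (24 − 25.9)²/25.9 = 3.61/25.9 = 0.1394
≥2: (29 − 28.12)²/28.12 = 0.7744/28.12 = 0.0275
The largest term is for 1: 0.139.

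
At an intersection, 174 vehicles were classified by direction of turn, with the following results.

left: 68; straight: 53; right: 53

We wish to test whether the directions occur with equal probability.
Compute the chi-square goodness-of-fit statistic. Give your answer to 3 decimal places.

2.586

Under H₀ each category has probability 1/3, so each expected count is 174/3 = 58.
left: (68 − 58)²/58 = 100/58 = 1.7241
straight: (53 − 58)²/58 = 25/58 = 0.4310
right: (53 − 58)²/58 = 25/58 = 0.4310
Sum = 2.586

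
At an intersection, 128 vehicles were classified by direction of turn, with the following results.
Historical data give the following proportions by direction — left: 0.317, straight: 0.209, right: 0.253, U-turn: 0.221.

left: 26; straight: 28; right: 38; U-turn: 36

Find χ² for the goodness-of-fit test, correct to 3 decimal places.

Expected counts E_i = n·p_i: 128×0.317 = 40.576, 128×0.209 = 26.752, 128×0.253 = 32.384, 128×0.221 = 28.288.
left: (26 − 40.576)²/40.576 = 212.459776/40.576 = 5.2361
straight: (28 − 26.752)²/26.752 = 1.557504/26.752 = 0.0582
right: (38 − 32.384)²/32.384 = 31.539456/32.384 = 0.9739
U-turn: (36 − 28.288)²/28.288 = 59.474944/28.288 = 2.1025
Sum = 8.371

8.371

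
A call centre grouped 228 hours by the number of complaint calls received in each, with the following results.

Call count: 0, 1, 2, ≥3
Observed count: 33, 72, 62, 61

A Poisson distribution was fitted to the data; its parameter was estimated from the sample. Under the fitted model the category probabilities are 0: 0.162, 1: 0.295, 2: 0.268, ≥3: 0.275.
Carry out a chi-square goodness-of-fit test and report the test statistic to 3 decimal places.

Expected counts E_i = n·p_i: 228×0.162 = 36.936, 228×0.295 = 67.26, 228×0.268 = 61.104, 228×0.275 = 62.7.
χ² = (33−36.936)²/36.936 + (72−67.26)²/67.26 + (62−61.104)²/61.104 + (61−62.7)²/62.7
   = 0.4194 + 0.3340 + 0.0131 + 0.0461
Sum = 0.813

0.813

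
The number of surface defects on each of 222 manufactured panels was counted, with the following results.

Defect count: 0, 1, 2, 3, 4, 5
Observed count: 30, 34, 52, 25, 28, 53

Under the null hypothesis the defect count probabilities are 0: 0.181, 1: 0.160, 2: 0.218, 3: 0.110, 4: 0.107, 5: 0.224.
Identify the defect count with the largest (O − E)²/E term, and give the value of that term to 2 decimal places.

Expected counts E_i = n·p_i: 222×0.181 = 40.182, 222×0.160 = 35.52, 222×0.218 = 48.396, 222×0.110 = 24.42, 222×0.107 = 23.754, 222×0.224 = 49.728.
χ² = (30−40.182)²/40.182 + (34−35.52)²/35.52 + (52−48.396)²/48.396 + (25−24.42)²/24.42 + (28−23.754)²/23.754 + (53−49.728)²/49.728
   = 2.580 + 0.065 + 0.268 + 0.014 + 0.759 + 0.215
The largest term is for 0: 2.58.

0, 2.58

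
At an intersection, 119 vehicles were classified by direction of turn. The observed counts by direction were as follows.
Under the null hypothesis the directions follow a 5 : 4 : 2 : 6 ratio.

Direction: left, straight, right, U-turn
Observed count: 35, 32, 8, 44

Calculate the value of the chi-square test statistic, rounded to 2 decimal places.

3.24

Ratio total = 17. Expected counts: 119×5/17 = 35, 119×4/17 = 28, 119×2/17 = 14, 119×6/17 = 42.
cat           O        E   (O−E)²/E
left         35       35      0.000
straight     32       28      0.571
right         8       14      2.571
U-turn       44       42      0.095
Sum = 3.24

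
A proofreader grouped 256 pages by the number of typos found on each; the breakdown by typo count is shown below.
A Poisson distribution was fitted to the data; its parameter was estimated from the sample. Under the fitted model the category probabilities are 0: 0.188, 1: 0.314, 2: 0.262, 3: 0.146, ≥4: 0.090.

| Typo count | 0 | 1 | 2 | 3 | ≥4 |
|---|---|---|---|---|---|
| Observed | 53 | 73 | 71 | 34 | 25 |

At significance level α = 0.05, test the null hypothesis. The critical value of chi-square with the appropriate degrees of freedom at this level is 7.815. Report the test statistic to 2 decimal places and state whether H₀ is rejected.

1.87; do not reject

Expected counts E_i = n·p_i: 256×0.188 = 48.128, 256×0.314 = 80.384, 256×0.262 = 67.072, 256×0.146 = 37.376, 256×0.090 = 23.04.
0: (53 − 48.128)²/48.128 = 23.736384/48.128 = 0.493
1: (73 − 80.384)²/80.384 = 54.523456/80.384 = 0.678
2: (71 − 67.072)²/67.072 = 15.429184/67.072 = 0.230
3: (34 − 37.376)²/37.376 = 11.397376/37.376 = 0.305
≥4: (25 − 23.04)²/23.04 = 3.8416/23.04 = 0.167
Sum = 1.87
df = 3. Since 1.87 < 7.815, we do not reject H₀.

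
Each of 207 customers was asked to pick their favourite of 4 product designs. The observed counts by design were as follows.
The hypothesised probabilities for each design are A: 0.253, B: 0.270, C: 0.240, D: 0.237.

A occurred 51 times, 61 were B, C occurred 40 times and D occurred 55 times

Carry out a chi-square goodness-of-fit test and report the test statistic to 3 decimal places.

Expected counts E_i = n·p_i: 207×0.253 = 52.371, 207×0.270 = 55.89, 207×0.240 = 49.68, 207×0.237 = 49.059.
A: (51 − 52.371)²/52.371 = 1.879641/52.371 = 0.0359
B: (61 − 55.89)²/55.89 = 26.1121/55.89 = 0.4672
C: (40 − 49.68)²/49.68 = 93.7024/49.68 = 1.8861
D: (55 − 49.059)²/49.059 = 35.295481/49.059 = 0.7194
Sum = 3.109

3.109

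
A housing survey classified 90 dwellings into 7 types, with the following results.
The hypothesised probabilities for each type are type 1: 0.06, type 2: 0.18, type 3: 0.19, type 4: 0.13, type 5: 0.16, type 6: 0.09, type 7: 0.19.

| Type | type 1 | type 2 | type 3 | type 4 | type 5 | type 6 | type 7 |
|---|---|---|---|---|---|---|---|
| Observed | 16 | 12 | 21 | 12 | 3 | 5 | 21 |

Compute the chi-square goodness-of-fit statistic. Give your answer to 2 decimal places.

33.89

Expected counts E_i = n·p_i: 90×0.06 = 5.4, 90×0.18 = 16.2, 90×0.19 = 17.1, 90×0.13 = 11.7, 90×0.16 = 14.4, 90×0.09 = 8.1, 90×0.19 = 17.1.
cat         O        E   (O−E)²/E
type 1     16      5.4     20.807
type 2     12     16.2      1.089
type 3     21     17.1      0.889
type 4     12     11.7      0.008
type 5      3     14.4      9.025
type 6      5      8.1      1.186
type 7     21     17.1      0.889
Sum = 33.89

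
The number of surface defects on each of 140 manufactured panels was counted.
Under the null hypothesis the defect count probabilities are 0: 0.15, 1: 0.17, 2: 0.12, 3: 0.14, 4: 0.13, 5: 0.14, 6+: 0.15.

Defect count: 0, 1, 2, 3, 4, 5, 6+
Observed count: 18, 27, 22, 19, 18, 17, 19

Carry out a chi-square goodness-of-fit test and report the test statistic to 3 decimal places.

3.024

Expected counts E_i = n·p_i: 140×0.15 = 21, 140×0.17 = 23.8, 140×0.12 = 16.8, 140×0.14 = 19.6, 140×0.13 = 18.2, 140×0.14 = 19.6, 140×0.15 = 21.
χ² = (18−21)²/21 + (27−23.8)²/23.8 + (22−16.8)²/16.8 + (19−19.6)²/19.6 + (18−18.2)²/18.2 + (17−19.6)²/19.6 + (19−21)²/21
   = 0.4286 + 0.4303 + 1.6095 + 0.0184 + 0.0022 + 0.3449 + 0.1905
Sum = 3.024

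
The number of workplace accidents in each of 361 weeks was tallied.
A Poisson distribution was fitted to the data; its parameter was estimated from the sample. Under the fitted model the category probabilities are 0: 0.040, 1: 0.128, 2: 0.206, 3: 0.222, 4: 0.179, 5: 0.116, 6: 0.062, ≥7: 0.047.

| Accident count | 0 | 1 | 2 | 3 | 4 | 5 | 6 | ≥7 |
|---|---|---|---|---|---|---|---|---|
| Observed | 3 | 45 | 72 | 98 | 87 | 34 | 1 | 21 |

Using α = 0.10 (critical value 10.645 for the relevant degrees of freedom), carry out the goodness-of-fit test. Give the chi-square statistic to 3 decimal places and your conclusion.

43.768; reject

Expected counts E_i = n·p_i: 361×0.040 = 14.44, 361×0.128 = 46.208, 361×0.206 = 74.366, 361×0.222 = 80.142, 361×0.179 = 64.619, 361×0.116 = 41.876, 361×0.062 = 22.382, 361×0.047 = 16.967.
χ² = (3−14.44)²/14.44 + (45−46.208)²/46.208 + (72−74.366)²/74.366 + (98−80.142)²/80.142 + (87−64.619)²/64.619 + (34−41.876)²/41.876 + (1−22.382)²/22.382 + (21−16.967)²/16.967
   = 9.0633 + 0.0316 + 0.0753 + 3.9793 + 7.7517 + 1.4813 + 20.4267 + 0.9586
Sum = 43.768
df = 6. Since 43.768 > 10.645, we reject H₀.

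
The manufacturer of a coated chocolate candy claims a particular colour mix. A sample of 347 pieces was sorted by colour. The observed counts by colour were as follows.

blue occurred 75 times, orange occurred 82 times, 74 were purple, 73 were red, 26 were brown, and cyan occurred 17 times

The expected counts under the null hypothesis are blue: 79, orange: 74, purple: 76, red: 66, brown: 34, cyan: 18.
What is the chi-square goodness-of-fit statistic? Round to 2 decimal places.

3.80

χ² = (75−79)²/79 + (82−74)²/74 + (74−76)²/76 + (73−66)²/66 + (26−34)²/34 + (17−18)²/18
   = 0.203 + 0.865 + 0.053 + 0.742 + 1.882 + 0.056
Sum = 3.80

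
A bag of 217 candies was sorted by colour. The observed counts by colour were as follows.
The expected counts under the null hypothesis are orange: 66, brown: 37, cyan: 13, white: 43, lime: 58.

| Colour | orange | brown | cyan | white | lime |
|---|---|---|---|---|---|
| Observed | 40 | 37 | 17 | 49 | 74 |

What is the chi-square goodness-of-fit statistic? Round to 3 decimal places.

16.724

cat         O        E   (O−E)²/E
orange     40       66    10.2424
brown      37       37     0.0000
cyan       17       13     1.2308
white      49       43     0.8372
lime       74       58     4.4138
Sum = 16.724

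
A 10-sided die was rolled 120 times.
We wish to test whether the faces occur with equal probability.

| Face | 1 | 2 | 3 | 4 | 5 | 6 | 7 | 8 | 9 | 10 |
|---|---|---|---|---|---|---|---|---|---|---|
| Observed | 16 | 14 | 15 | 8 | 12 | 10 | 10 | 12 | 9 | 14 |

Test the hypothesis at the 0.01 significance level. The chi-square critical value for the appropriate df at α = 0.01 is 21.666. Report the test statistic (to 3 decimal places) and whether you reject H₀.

Expected count for each of the 10 categories: 120/10 = 12.
cat         O        E   (O−E)²/E
1          16       12     1.3333
2          14       12     0.3333
3          15       12     0.7500
4           8       12     1.3333
5          12       12     0.0000
6          10       12     0.3333
7          10       12     0.3333
8          12       12     0.0000
9           9       12     0.7500
10         14       12     0.3333
Sum = 5.500
df = 9. Since 5.500 < 21.666, we do not reject H₀.

5.500; do not reject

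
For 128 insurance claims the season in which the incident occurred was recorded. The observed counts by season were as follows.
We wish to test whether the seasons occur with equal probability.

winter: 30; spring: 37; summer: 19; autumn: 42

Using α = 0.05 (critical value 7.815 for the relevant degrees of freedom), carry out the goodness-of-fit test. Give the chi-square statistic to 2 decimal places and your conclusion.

9.31; reject

Expected count for each of the 4 categories: 128/4 = 32.
cat         O        E   (O−E)²/E
winter     30       32      0.125
spring     37       32      0.781
summer     19       32      5.281
autumn     42       32      3.125
Sum = 9.31
df = 3. Since 9.31 > 7.815, we reject H₀.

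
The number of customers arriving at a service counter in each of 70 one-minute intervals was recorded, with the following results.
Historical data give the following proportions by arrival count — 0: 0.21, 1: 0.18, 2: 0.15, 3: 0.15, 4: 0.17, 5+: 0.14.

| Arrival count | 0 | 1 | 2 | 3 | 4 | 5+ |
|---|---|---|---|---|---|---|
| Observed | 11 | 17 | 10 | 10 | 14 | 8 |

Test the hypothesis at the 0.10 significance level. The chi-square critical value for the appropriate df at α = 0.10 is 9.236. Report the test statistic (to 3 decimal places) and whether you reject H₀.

Expected counts E_i = n·p_i: 70×0.21 = 14.7, 70×0.18 = 12.6, 70×0.15 = 10.5, 70×0.15 = 10.5, 70×0.17 = 11.9, 70×0.14 = 9.8.
χ² = (11−14.7)²/14.7 + (17−12.6)²/12.6 + (10−10.5)²/10.5 + (10−10.5)²/10.5 + (14−11.9)²/11.9 + (8−9.8)²/9.8
   = 0.9313 + 1.5365 + 0.0238 + 0.0238 + 0.3706 + 0.3306
Sum = 3.217
df = 5. Since 3.217 < 9.236, we do not reject H₀.

3.217; do not reject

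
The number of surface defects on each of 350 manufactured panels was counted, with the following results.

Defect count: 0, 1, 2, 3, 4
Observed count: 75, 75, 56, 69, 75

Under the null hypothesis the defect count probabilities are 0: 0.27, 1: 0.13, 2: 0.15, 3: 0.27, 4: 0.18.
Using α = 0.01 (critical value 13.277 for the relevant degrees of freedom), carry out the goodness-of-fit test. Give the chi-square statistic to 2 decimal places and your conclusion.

32.55; reject

Expected counts E_i = n·p_i: 350×0.27 = 94.5, 350×0.13 = 45.5, 350×0.15 = 52.5, 350×0.27 = 94.5, 350×0.18 = 63.
χ² = (75−94.5)²/94.5 + (75−45.5)²/45.5 + (56−52.5)²/52.5 + (69−94.5)²/94.5 + (75−63)²/63
   = 4.024 + 19.126 + 0.233 + 6.881 + 2.286
Sum = 32.55
df = 4. Since 32.55 > 13.277, we reject H₀.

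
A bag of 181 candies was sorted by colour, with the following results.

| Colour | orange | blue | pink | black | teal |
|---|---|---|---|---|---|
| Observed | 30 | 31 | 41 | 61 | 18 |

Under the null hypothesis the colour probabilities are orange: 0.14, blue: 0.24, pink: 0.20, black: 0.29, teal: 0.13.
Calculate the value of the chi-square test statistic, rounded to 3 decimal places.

7.735

Expected counts E_i = n·p_i: 181×0.14 = 25.34, 181×0.24 = 43.44, 181×0.20 = 36.2, 181×0.29 = 52.49, 181×0.13 = 23.53.
cat         O        E   (O−E)²/E
orange     30    25.34     0.8570
blue       31    43.44     3.5625
pink       41     36.2     0.6365
black      61    52.49     1.3797
teal       18    23.53     1.2997
Sum = 7.735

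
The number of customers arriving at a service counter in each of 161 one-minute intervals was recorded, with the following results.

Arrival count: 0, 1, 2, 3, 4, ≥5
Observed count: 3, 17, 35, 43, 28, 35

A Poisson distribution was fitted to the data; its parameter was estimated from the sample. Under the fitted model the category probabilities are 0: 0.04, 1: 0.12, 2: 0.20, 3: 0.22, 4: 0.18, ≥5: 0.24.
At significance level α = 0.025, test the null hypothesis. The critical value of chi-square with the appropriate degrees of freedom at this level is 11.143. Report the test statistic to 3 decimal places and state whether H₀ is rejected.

Expected counts E_i = n·p_i: 161×0.04 = 6.44, 161×0.12 = 19.32, 161×0.20 = 32.2, 161×0.22 = 35.42, 161×0.18 = 28.98, 161×0.24 = 38.64.
χ² = (3−6.44)²/6.44 + (17−19.32)²/19.32 + (35−32.2)²/32.2 + (43−35.42)²/35.42 + (28−28.98)²/28.98 + (35−38.64)²/38.64
   = 1.8375 + 0.2786 + 0.2435 + 1.6221 + 0.0331 + 0.3429
Sum = 4.358
df = 4. Since 4.358 < 11.143, we do not reject H₀.

4.358; do not reject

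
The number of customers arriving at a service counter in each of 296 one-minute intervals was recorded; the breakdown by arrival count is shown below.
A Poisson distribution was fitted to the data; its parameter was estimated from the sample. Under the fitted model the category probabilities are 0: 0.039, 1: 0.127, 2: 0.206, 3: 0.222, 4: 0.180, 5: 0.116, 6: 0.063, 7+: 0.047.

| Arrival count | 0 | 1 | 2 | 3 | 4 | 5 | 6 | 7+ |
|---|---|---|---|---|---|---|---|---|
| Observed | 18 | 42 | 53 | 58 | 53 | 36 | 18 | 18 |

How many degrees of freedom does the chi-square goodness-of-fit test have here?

There are k = 8 categories and 1 parameter estimated from the data, so df = 8 − 1 − 1 = 6.

6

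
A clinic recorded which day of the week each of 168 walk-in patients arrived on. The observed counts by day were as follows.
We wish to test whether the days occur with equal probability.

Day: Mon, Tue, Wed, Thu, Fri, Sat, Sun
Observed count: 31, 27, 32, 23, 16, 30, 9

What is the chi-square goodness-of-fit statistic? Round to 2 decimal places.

18.67

Under H₀ each category has probability 1/7, so each expected count is 168/7 = 24.
χ² = (31−24)²/24 + (27−24)²/24 + (32−24)²/24 + (23−24)²/24 + (16−24)²/24 + (30−24)²/24 + (9−24)²/24
   = 2.042 + 0.375 + 2.667 + 0.042 + 2.667 + 1.500 + 9.375
Sum = 18.67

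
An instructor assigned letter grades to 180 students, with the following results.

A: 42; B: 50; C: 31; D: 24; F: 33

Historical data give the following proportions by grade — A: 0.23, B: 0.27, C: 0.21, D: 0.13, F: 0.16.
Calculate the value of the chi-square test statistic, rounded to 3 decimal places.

1.900

Expected counts E_i = n·p_i: 180×0.23 = 41.4, 180×0.27 = 48.6, 180×0.21 = 37.8, 180×0.13 = 23.4, 180×0.16 = 28.8.
cat         O        E   (O−E)²/E
A          42     41.4     0.0087
B          50     48.6     0.0403
C          31     37.8     1.2233
D          24     23.4     0.0154
F          33     28.8     0.6125
Sum = 1.900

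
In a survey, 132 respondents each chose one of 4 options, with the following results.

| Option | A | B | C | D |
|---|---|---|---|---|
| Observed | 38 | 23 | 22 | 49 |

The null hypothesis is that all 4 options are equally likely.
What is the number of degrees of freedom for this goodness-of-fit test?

There are k = 4 categories and no parameters were estimated from the data, so df = 4 − 1 = 3.

3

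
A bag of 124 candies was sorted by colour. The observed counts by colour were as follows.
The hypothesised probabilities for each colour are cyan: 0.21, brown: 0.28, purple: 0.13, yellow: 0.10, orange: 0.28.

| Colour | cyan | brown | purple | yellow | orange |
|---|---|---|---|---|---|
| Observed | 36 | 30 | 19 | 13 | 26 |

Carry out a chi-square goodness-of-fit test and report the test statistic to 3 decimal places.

7.185

Expected counts E_i = n·p_i: 124×0.21 = 26.04, 124×0.28 = 34.72, 124×0.13 = 16.12, 124×0.10 = 12.4, 124×0.28 = 34.72.
χ² = (36−26.04)²/26.04 + (30−34.72)²/34.72 + (19−16.12)²/16.12 + (13−12.4)²/12.4 + (26−34.72)²/34.72
   = 3.8096 + 0.6417 + 0.5145 + 0.0290 + 2.1900
Sum = 7.185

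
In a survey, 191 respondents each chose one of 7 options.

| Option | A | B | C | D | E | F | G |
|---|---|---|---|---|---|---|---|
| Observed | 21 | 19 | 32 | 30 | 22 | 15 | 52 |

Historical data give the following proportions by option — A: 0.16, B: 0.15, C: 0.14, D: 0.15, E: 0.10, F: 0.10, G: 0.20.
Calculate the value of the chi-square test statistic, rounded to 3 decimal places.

13.645

Expected counts E_i = n·p_i: 191×0.16 = 30.56, 191×0.15 = 28.65, 191×0.14 = 26.74, 191×0.15 = 28.65, 191×0.10 = 19.1, 191×0.10 = 19.1, 191×0.20 = 38.2.
cat         O        E   (O−E)²/E
A          21    30.56     2.9906
B          19    28.65     3.2503
C          32    26.74     1.0347
D          30    28.65     0.0636
E          22     19.1     0.4403
F          15     19.1     0.8801
G          52     38.2     4.9853
Sum = 13.645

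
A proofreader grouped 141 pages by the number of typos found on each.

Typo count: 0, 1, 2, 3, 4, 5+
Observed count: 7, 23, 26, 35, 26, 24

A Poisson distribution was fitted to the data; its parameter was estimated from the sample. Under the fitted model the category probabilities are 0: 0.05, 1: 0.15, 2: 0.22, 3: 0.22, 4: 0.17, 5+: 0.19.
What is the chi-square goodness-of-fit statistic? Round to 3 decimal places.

Expected counts E_i = n·p_i: 141×0.05 = 7.05, 141×0.15 = 21.15, 141×0.22 = 31.02, 141×0.22 = 31.02, 141×0.17 = 23.97, 141×0.19 = 26.79.
χ² = (7−7.05)²/7.05 + (23−21.15)²/21.15 + (26−31.02)²/31.02 + (35−31.02)²/31.02 + (26−23.97)²/23.97 + (24−26.79)²/26.79
   = 0.0004 + 0.1618 + 0.8124 + 0.5107 + 0.1719 + 0.2906
Sum = 1.948

1.948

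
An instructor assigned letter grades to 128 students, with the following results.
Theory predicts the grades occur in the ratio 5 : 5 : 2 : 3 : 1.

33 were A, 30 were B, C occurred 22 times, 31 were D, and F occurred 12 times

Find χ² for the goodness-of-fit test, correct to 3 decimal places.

Ratio total = 16. Expected counts: 128×5/16 = 40, 128×5/16 = 40, 128×2/16 = 16, 128×3/16 = 24, 128×1/16 = 8.
cat         O        E   (O−E)²/E
A          33       40     1.2250
B          30       40     2.5000
C          22       16     2.2500
D          31       24     2.0417
F          12        8     2.0000
Sum = 10.017

10.017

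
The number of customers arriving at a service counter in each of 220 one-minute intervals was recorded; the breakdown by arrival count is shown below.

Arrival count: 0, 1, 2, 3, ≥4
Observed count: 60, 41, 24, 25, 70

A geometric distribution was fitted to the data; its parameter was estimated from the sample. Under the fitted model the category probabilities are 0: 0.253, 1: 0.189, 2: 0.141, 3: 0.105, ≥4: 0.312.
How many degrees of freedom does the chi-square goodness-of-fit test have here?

There are k = 5 categories and 1 parameter estimated from the data, so df = 5 − 1 − 1 = 3.

3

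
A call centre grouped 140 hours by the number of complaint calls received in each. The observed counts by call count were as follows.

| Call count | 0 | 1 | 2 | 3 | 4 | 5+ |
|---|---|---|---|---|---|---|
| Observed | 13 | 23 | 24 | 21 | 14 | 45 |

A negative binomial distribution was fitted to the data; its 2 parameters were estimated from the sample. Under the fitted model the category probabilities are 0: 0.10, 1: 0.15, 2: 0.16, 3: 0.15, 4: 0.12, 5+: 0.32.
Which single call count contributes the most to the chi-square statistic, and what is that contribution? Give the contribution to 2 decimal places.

4, 0.47

Expected counts E_i = n·p_i: 140×0.10 = 14, 140×0.15 = 21, 140×0.16 = 22.4, 140×0.15 = 21, 140×0.12 = 16.8, 140×0.32 = 44.8.
χ² = (13−14)²/14 + (23−21)²/21 + (24−22.4)²/22.4 + (21−21)²/21 + (14−16.8)²/16.8 + (45−44.8)²/44.8
   = 0.071 + 0.190 + 0.114 + 0.000 + 0.467 + 0.001
The largest term is for 4: 0.47.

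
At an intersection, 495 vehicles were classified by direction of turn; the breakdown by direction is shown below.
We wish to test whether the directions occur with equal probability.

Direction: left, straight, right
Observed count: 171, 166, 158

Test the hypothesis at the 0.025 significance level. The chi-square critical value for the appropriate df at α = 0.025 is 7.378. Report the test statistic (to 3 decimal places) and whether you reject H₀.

Expected count for each of the 3 categories: 495/3 = 165.
χ² = (171−165)²/165 + (166−165)²/165 + (158−165)²/165
   = 0.2182 + 0.0061 + 0.2970
Sum = 0.521
df = 2. Since 0.521 < 7.378, we do not reject H₀.

0.521; do not reject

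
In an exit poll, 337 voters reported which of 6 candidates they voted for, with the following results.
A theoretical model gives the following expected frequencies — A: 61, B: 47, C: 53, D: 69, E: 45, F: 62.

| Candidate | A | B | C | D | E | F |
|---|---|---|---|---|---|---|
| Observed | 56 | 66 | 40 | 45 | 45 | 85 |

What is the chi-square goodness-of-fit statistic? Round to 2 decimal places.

28.16

χ² = (56−61)²/61 + (66−47)²/47 + (40−53)²/53 + (45−69)²/69 + (45−45)²/45 + (85−62)²/62
   = 0.410 + 7.681 + 3.189 + 8.348 + 0.000 + 8.532
Sum = 28.16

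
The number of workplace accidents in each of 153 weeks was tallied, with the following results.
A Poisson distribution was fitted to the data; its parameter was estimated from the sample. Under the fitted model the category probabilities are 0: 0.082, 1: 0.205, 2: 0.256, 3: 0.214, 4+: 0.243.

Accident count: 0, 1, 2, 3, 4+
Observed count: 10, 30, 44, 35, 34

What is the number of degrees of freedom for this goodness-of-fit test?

There are k = 5 categories and 1 parameter estimated from the data, so df = 5 − 1 − 1 = 3.

3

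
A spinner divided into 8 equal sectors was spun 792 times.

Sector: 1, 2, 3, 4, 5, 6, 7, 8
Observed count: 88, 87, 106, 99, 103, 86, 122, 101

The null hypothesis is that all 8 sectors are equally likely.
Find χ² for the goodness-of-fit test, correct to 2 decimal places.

Under H₀ each category has probability 1/8, so each expected count is 792/8 = 99.
χ² = (88−99)²/99 + (87−99)²/99 + (106−99)²/99 + (99−99)²/99 + (103−99)²/99 + (86−99)²/99 + (122−99)²/99 + (101−99)²/99
   = 1.222 + 1.455 + 0.495 + 0.000 + 0.162 + 1.707 + 5.343 + 0.040
Sum = 10.42

10.42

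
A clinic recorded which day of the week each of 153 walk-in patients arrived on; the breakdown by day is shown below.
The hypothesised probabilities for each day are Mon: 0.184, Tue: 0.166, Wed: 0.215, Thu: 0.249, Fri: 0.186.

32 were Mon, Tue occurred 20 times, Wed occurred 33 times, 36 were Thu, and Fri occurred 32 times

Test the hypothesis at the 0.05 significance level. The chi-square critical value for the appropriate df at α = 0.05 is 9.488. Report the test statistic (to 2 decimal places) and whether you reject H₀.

2.23; do not reject

Expected counts E_i = n·p_i: 153×0.184 = 28.152, 153×0.166 = 25.398, 153×0.215 = 32.895, 153×0.249 = 38.097, 153×0.186 = 28.458.
Mon: (32 − 28.152)²/28.152 = 14.807104/28.152 = 0.526
Tue: (20 − 25.398)²/25.398 = 29.138404/25.398 = 1.147
Wed: (33 − 32.895)²/32.895 = 0.011025/32.895 = 0.000
Thu: (36 − 38.097)²/38.097 = 4.397409/38.097 = 0.115
Fri: (32 − 28.458)²/28.458 = 12.545764/28.458 = 0.441
Sum = 2.23
df = 4. Since 2.23 < 9.488, we do not reject H₀.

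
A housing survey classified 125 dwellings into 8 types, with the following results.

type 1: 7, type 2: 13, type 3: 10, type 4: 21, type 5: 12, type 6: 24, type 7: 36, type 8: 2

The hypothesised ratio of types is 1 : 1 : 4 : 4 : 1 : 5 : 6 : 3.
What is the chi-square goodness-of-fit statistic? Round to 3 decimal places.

Ratio total = 25. Expected counts: 125×1/25 = 5, 125×1/25 = 5, 125×4/25 = 20, 125×4/25 = 20, 125×1/25 = 5, 125×5/25 = 25, 125×6/25 = 30, 125×3/25 = 15.
χ² = (7−5)²/5 + (13−5)²/5 + (10−20)²/20 + (21−20)²/20 + (12−5)²/5 + (24−25)²/25 + (36−30)²/30 + (2−15)²/15
   = 0.8000 + 12.8000 + 5.0000 + 0.0500 + 9.8000 + 0.0400 + 1.2000 + 11.2667
Sum = 40.957

40.957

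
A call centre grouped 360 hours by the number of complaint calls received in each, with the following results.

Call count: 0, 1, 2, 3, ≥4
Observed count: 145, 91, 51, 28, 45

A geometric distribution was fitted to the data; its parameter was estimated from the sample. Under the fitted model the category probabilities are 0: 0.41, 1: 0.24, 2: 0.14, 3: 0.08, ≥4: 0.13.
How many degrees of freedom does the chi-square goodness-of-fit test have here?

3

There are k = 5 categories and 1 parameter estimated from the data, so df = 5 − 1 − 1 = 3.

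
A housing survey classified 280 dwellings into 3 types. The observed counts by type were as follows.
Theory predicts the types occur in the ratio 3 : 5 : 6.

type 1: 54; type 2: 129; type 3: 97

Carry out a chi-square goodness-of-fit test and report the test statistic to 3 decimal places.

13.418

Ratio total = 14. Expected counts: 280×3/14 = 60, 280×5/14 = 100, 280×6/14 = 120.
type 1: (54 − 60)²/60 = 36/60 = 0.6000
type 2: (129 − 100)²/100 = 841/100 = 8.4100
type 3: (97 − 120)²/120 = 529/120 = 4.4083
Sum = 13.418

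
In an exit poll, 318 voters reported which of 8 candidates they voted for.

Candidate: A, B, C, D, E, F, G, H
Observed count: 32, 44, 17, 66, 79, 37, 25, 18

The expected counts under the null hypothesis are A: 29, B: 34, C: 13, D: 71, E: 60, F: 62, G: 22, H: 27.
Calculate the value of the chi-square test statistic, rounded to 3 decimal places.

24.341

A: (32 − 29)²/29 = 9/29 = 0.3103
B: (44 − 34)²/34 = 100/34 = 2.9412
C: (17 − 13)²/13 = 16/13 = 1.2308
D: (66 − 71)²/71 = 25/71 = 0.3521
E: (79 − 60)²/60 = 361/60 = 6.0167
F: (37 − 62)²/62 = 625/62 = 10.0806
G: (25 − 22)²/22 = 9/22 = 0.4091
H: (18 − 27)²/27 = 81/27 = 3.0000
Sum = 24.341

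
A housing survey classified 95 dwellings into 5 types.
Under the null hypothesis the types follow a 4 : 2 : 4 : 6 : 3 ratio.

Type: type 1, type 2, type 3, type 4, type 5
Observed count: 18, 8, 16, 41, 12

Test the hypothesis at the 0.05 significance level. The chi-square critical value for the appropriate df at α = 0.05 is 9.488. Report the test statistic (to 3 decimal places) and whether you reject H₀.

Ratio total = 19. Expected counts: 95×4/19 = 20, 95×2/19 = 10, 95×4/19 = 20, 95×6/19 = 30, 95×3/19 = 15.
χ² = (18−20)²/20 + (8−10)²/10 + (16−20)²/20 + (41−30)²/30 + (12−15)²/15
   = 0.2000 + 0.4000 + 0.8000 + 4.0333 + 0.6000
Sum = 6.033
df = 4. Since 6.033 < 9.488, we do not reject H₀.

6.033; do not reject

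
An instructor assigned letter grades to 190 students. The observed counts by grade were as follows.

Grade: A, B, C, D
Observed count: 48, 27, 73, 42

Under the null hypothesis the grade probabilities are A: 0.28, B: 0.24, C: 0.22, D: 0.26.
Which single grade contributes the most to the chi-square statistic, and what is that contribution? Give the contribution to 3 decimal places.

Expected counts E_i = n·p_i: 190×0.28 = 53.2, 190×0.24 = 45.6, 190×0.22 = 41.8, 190×0.26 = 49.4.
cat         O        E   (O−E)²/E
A          48     53.2     0.5083
B          27     45.6     7.5868
C          73     41.8    23.2880
D          42     49.4     1.1085
The largest term is for C: 23.288.

C, 23.288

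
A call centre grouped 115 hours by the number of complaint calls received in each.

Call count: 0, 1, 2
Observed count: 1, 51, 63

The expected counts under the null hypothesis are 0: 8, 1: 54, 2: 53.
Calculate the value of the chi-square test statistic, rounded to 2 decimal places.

8.18

χ² = (1−8)²/8 + (51−54)²/54 + (63−53)²/53
   = 6.125 + 0.167 + 1.887
Sum = 8.18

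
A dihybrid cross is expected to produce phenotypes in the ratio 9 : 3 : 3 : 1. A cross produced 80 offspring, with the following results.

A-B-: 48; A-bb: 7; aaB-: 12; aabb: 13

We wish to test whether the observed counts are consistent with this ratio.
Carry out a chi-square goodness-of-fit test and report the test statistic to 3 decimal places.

Ratio total = 16. Expected counts: 80×9/16 = 45, 80×3/16 = 15, 80×3/16 = 15, 80×1/16 = 5.
cat         O        E   (O−E)²/E
A-B-       48       45     0.2000
A-bb        7       15     4.2667
aaB-       12       15     0.6000
aabb       13        5    12.8000
Sum = 17.867

17.867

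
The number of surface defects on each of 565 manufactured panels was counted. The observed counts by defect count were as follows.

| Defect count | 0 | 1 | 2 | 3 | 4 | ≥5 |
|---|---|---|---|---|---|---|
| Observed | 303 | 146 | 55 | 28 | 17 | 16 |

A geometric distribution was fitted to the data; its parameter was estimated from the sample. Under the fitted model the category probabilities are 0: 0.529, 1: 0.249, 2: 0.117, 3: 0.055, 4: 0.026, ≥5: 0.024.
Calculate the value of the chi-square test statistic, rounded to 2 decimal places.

3.23

Expected counts E_i = n·p_i: 565×0.529 = 298.885, 565×0.249 = 140.685, 565×0.117 = 66.105, 565×0.055 = 31.075, 565×0.026 = 14.69, 565×0.024 = 13.56.
0: (303 − 298.885)²/298.885 = 16.933225/298.885 = 0.057
1: (146 − 140.685)²/140.685 = 28.249225/140.685 = 0.201
2: (55 − 66.105)²/66.105 = 123.321025/66.105 = 1.866
3: (28 − 31.075)²/31.075 = 9.455625/31.075 = 0.304
4: (17 − 14.69)²/14.69 = 5.3361/14.69 = 0.363
≥5: (16 − 13.56)²/13.56 = 5.9536/13.56 = 0.439
Sum = 3.23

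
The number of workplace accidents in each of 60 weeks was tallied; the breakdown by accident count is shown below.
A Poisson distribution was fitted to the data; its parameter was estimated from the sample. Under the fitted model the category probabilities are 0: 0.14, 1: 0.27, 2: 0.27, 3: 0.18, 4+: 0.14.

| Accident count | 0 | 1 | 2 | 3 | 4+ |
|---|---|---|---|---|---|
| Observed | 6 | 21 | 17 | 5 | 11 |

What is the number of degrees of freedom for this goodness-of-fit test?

There are k = 5 categories and 1 parameter estimated from the data, so df = 5 − 1 − 1 = 3.

3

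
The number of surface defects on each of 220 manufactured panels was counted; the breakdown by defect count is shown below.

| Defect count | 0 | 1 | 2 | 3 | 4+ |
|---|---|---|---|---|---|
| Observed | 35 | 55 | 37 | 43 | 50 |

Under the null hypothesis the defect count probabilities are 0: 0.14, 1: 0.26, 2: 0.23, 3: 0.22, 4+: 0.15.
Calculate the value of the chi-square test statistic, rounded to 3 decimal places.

Expected counts E_i = n·p_i: 220×0.14 = 30.8, 220×0.26 = 57.2, 220×0.23 = 50.6, 220×0.22 = 48.4, 220×0.15 = 33.
cat         O        E   (O−E)²/E
0          35     30.8     0.5727
1          55     57.2     0.0846
2          37     50.6     3.6553
3          43     48.4     0.6025
4+         50       33     8.7576
Sum = 13.673

13.673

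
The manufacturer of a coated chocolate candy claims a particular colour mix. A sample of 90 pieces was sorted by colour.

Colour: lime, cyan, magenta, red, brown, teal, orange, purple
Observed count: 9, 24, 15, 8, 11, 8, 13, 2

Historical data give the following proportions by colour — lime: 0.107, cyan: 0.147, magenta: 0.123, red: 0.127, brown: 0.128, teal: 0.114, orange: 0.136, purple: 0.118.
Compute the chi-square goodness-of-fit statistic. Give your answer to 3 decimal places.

18.798

Expected counts E_i = n·p_i: 90×0.107 = 9.63, 90×0.147 = 13.23, 90×0.123 = 11.07, 90×0.127 = 11.43, 90×0.128 = 11.52, 90×0.114 = 10.26, 90×0.136 = 12.24, 90×0.118 = 10.62.
χ² = (9−9.63)²/9.63 + (24−13.23)²/13.23 + (15−11.07)²/11.07 + (8−11.43)²/11.43 + (11−11.52)²/11.52 + (8−10.26)²/10.26 + (13−12.24)²/12.24 + (2−10.62)²/10.62
   = 0.0412 + 8.7674 + 1.3952 + 1.0293 + 0.0235 + 0.4978 + 0.0472 + 6.9966
Sum = 18.798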